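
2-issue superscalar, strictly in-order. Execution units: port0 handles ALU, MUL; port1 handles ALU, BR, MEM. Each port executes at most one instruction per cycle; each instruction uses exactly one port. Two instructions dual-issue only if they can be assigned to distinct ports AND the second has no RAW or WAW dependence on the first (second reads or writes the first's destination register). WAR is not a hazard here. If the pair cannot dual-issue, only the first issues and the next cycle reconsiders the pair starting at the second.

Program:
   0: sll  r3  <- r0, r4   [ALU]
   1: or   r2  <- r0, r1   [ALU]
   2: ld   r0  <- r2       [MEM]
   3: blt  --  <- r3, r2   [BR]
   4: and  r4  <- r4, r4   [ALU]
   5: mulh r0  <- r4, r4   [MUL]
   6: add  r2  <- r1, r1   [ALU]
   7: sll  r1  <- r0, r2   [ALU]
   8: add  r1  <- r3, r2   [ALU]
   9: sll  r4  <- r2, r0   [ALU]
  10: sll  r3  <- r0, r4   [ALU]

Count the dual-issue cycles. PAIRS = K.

0. sll.ALU+or.ALU @i0/i1  | dual
1. ld.MEM @i2  | no-port MEM/BR
2. blt.BR+and.ALU @i3/i4  | dual
3. mulh.MUL+add.ALU @i5/i6  | dual
4. sll.ALU @i7  | WAW r1
5. add.ALU+sll.ALU @i8/i9  | dual
6. sll.ALU @i10  | tail

PAIRS = 4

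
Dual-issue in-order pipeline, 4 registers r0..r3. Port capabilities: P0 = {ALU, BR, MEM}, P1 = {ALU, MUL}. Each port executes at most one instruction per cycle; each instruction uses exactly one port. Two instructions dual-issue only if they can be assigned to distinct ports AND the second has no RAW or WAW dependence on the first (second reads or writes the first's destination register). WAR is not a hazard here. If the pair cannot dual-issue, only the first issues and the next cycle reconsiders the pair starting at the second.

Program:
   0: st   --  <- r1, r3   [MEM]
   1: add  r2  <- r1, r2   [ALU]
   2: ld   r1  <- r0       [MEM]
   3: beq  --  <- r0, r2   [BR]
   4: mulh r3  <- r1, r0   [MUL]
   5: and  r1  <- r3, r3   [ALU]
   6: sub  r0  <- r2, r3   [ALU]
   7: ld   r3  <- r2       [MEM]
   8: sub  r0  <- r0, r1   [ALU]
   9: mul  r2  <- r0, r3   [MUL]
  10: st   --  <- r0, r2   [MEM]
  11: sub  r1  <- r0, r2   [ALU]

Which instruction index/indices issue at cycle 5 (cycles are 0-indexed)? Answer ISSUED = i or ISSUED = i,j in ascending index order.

c0: i0,i1 st+add  2-wide
c1: i2 ld  no-port MEM/BR
c2: i3,i4 beq+mulh  2-wide
c3: i5,i6 and+sub  2-wide
c4: i7,i8 ld+sub  2-wide
c5: i9 mul  RAW r2
c6: i10,i11 st+sub  2-wide

ISSUED = 9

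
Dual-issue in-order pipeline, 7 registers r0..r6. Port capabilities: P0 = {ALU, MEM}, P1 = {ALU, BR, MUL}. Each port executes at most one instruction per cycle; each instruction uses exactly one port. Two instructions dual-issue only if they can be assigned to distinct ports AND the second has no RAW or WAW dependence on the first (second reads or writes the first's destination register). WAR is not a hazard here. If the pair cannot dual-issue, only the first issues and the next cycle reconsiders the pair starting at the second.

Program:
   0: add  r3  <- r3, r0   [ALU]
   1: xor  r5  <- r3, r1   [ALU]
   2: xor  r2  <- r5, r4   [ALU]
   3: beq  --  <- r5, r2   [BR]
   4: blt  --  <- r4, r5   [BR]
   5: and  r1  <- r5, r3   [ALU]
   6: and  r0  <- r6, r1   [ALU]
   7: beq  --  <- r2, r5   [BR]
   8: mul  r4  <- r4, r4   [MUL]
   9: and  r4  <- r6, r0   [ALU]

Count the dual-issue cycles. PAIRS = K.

PAIRS = 2

  cy0 -> i0 (add) RAW r3
  cy1 -> i1 (xor) RAW r5
  cy2 -> i2 (xor) RAW r2
  cy3 -> i3 (beq) no-port BR/BR
  cy4 -> i4&i5 (blt+and) 2-wide
  cy5 -> i6&i7 (and+beq) 2-wide
  cy6 -> i8 (mul) WAW r4
  cy7 -> i9 (and) tail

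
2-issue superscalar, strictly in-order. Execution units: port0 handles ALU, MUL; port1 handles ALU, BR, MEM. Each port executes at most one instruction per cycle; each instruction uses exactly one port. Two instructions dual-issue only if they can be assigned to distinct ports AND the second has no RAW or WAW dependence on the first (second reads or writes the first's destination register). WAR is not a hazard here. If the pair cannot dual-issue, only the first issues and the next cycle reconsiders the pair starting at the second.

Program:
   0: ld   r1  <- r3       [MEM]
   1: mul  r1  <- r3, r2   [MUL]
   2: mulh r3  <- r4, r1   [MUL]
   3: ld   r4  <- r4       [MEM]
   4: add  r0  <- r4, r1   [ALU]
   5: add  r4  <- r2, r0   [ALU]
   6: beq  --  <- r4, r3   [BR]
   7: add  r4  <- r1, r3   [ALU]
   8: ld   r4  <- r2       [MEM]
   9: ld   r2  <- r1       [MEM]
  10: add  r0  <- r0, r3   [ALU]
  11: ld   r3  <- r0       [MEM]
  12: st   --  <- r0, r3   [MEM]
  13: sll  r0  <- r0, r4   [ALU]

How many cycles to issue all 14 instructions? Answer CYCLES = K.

CYCLES = 10

#0 head=0: ld i0 WAW r1
#1 head=1: mul i1 no-port MUL/MUL
#2 head=2: mulh;ld i2+i3 2-wide
#3 head=4: add i4 RAW r0
#4 head=5: add i5 RAW r4
#5 head=6: beq;add i6+i7 2-wide
#6 head=8: ld i8 no-port MEM/MEM
#7 head=9: ld;add i9+i10 2-wide
#8 head=11: ld i11 no-port MEM/MEM
#9 head=12: st;sll i12+i13 2-wide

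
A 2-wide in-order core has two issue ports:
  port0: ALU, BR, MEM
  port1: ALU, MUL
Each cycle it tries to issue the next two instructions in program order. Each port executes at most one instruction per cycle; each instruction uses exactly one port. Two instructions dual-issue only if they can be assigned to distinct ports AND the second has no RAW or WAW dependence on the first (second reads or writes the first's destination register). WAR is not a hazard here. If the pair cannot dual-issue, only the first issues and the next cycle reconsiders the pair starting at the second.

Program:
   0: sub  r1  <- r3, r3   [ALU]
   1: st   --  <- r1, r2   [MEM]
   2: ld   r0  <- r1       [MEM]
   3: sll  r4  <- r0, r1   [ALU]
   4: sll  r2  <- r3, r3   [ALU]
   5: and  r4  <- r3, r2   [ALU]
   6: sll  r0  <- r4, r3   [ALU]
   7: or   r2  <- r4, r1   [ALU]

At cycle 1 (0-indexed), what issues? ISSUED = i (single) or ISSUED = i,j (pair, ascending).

ISSUED = 1

  cy0 -> i0 (sub.ALU) RAW r1
  cy1 -> i1 (st.MEM) no-port MEM/MEM
  cy2 -> i2 (ld.MEM) RAW r0
  cy3 -> i3+i4 (sll.ALU;sll.ALU) pair
  cy4 -> i5 (and.ALU) RAW r4
  cy5 -> i6+i7 (sll.ALU;or.ALU) pair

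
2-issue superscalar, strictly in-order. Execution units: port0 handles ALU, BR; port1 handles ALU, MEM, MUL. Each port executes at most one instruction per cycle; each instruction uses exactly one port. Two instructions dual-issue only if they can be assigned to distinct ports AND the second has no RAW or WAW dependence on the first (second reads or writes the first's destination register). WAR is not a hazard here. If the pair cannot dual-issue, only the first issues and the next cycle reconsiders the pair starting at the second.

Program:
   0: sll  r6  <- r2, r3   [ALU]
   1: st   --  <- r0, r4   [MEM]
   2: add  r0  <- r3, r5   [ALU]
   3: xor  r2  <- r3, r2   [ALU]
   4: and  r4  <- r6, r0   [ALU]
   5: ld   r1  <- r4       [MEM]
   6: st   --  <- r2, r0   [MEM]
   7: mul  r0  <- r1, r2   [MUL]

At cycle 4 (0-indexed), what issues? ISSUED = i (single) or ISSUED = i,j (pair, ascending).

ISSUED = 6

  cy0 -> i0&i1 (sll/st) dual
  cy1 -> i2&i3 (add/xor) dual
  cy2 -> i4 (and) RAW r4
  cy3 -> i5 (ld) no-port MEM/MEM
  cy4 -> i6 (st) no-port MEM/MUL
  cy5 -> i7 (mul) tail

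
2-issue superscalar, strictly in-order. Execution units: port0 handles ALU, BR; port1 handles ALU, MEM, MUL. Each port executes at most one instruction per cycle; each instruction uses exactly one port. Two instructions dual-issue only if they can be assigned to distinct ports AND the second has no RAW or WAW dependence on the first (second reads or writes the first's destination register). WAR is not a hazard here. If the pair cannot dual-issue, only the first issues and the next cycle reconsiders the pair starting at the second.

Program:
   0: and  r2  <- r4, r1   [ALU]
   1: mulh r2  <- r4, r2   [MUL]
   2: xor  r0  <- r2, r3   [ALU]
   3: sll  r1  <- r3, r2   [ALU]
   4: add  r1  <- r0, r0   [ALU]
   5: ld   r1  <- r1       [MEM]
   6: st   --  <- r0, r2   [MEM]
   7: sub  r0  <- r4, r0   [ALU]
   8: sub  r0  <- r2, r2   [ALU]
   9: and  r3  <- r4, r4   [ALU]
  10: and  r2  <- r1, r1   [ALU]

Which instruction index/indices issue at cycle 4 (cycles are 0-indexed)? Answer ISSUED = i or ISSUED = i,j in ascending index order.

#0 head=0: and.ALU i0 RAW+WAW r2
#1 head=1: mulh.MUL i1 RAW r2
#2 head=2: xor.ALU/sll.ALU i2/i3 dual
#3 head=4: add.ALU i4 RAW+WAW r1
#4 head=5: ld.MEM i5 no-port MEM/MEM
#5 head=6: st.MEM/sub.ALU i6/i7 dual
#6 head=8: sub.ALU/and.ALU i8/i9 dual
#7 head=10: and.ALU i10 tail

ISSUED = 5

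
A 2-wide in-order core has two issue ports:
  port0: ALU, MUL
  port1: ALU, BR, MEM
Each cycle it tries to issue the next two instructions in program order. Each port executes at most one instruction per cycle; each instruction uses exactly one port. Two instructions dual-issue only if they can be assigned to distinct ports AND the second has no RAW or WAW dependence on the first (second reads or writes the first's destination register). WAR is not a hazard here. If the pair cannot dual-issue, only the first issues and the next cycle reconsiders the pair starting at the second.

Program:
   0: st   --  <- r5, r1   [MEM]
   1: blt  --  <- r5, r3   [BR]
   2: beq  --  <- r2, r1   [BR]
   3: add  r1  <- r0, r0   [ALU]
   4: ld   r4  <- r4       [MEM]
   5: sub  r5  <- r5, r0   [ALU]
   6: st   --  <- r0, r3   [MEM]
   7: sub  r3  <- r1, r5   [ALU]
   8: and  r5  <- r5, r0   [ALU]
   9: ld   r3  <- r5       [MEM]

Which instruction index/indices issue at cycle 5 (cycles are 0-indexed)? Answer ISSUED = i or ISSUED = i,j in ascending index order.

#0 head=0: st.MEM i0 no-port MEM/BR
#1 head=1: blt.BR i1 no-port BR/BR
#2 head=2: beq.BR add.ALU i2,i3 dual
#3 head=4: ld.MEM sub.ALU i4,i5 dual
#4 head=6: st.MEM sub.ALU i6,i7 dual
#5 head=8: and.ALU i8 RAW r5
#6 head=9: ld.MEM i9 tail

ISSUED = 8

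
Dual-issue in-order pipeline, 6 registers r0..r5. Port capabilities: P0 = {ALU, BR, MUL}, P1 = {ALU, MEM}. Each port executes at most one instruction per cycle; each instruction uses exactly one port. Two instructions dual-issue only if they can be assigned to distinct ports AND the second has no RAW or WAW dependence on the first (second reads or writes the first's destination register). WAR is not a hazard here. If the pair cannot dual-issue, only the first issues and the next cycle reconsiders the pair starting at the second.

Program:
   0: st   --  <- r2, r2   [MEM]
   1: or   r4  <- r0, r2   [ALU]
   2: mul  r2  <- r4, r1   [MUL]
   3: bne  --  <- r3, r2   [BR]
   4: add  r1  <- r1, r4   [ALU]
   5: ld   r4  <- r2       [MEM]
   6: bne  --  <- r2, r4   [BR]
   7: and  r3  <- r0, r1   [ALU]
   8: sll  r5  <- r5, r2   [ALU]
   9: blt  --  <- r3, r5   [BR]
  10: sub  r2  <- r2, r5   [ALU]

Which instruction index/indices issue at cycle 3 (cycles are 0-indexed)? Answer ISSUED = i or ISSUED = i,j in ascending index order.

  cy0 -> i0,i1 (st;or) pair
  cy1 -> i2 (mul) no-port MUL/BR
  cy2 -> i3,i4 (bne;add) pair
  cy3 -> i5 (ld) RAW r4
  cy4 -> i6,i7 (bne;and) pair
  cy5 -> i8 (sll) RAW r5
  cy6 -> i9,i10 (blt;sub) pair

ISSUED = 5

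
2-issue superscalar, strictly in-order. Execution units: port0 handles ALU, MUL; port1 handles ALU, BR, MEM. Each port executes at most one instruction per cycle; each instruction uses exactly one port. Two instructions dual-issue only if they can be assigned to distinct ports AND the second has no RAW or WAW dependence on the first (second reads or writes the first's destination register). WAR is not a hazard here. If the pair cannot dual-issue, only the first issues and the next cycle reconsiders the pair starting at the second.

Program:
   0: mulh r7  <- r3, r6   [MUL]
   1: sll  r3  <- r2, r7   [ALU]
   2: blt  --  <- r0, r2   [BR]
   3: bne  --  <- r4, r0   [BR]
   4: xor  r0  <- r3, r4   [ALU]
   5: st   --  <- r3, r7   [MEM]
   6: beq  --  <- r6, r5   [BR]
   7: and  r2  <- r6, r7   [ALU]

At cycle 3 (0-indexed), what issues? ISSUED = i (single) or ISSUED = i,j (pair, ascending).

[0] i0  mulh  -- RAW r7
[1] i1+i2  sll blt  -- dual
[2] i3+i4  bne xor  -- dual
[3] i5  st  -- no-port MEM/BR
[4] i6+i7  beq and  -- dual

ISSUED = 5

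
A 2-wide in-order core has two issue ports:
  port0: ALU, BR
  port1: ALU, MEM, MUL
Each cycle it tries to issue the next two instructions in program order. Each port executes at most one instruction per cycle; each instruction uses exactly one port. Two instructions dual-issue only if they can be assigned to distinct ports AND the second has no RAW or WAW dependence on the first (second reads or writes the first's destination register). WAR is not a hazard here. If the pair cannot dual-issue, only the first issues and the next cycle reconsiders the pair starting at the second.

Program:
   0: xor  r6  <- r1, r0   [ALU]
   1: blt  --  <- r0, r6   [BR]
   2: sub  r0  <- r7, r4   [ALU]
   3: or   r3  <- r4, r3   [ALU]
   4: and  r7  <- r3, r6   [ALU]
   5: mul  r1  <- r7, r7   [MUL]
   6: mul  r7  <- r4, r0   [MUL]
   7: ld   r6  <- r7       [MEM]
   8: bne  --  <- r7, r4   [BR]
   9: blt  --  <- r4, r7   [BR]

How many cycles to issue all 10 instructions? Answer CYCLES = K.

CYCLES = 8

c0: i0 xor  RAW r6
c1: i1&i2 blt/sub  dual
c2: i3 or  RAW r3
c3: i4 and  RAW r7
c4: i5 mul  no-port MUL/MUL
c5: i6 mul  no-port MUL/MEM
c6: i7&i8 ld/bne  dual
c7: i9 blt  tail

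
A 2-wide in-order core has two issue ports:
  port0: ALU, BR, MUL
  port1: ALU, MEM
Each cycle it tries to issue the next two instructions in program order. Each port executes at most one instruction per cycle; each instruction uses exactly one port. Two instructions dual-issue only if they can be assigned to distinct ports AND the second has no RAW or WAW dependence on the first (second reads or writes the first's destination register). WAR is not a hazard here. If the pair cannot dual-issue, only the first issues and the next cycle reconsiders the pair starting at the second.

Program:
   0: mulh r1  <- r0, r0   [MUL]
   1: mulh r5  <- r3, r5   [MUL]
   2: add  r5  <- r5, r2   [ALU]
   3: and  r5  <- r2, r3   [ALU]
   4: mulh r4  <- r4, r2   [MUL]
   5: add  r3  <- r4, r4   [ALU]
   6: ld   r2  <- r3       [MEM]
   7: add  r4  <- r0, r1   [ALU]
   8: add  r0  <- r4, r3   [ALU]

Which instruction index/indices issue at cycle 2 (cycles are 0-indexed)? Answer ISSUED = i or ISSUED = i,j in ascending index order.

ISSUED = 2

  cy0 -> i0 (mulh.MUL) no-port MUL/MUL
  cy1 -> i1 (mulh.MUL) RAW+WAW r5
  cy2 -> i2 (add.ALU) WAW r5
  cy3 -> i3,i4 (and.ALU+mulh.MUL) dual
  cy4 -> i5 (add.ALU) RAW r3
  cy5 -> i6,i7 (ld.MEM+add.ALU) dual
  cy6 -> i8 (add.ALU) tail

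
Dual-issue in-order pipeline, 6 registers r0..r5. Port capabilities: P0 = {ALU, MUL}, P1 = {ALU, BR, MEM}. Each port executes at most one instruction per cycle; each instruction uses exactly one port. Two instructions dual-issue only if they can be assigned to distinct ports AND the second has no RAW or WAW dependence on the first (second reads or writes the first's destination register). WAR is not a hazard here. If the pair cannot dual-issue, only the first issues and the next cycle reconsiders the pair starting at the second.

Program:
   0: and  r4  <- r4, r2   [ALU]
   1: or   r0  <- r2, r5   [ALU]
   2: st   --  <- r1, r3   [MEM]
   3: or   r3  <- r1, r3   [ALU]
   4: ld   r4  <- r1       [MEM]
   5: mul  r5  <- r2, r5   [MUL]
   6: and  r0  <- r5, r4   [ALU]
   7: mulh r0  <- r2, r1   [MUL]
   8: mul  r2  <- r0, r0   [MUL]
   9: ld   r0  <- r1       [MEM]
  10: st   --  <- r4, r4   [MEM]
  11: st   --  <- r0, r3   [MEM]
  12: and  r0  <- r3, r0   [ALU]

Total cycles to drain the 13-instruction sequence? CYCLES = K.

[0] i0&i1  and or  -- pair
[1] i2&i3  st or  -- pair
[2] i4&i5  ld mul  -- pair
[3] i6  and  -- WAW r0
[4] i7  mulh  -- no-port MUL/MUL
[5] i8&i9  mul ld  -- pair
[6] i10  st  -- no-port MEM/MEM
[7] i11&i12  st and  -- pair

CYCLES = 8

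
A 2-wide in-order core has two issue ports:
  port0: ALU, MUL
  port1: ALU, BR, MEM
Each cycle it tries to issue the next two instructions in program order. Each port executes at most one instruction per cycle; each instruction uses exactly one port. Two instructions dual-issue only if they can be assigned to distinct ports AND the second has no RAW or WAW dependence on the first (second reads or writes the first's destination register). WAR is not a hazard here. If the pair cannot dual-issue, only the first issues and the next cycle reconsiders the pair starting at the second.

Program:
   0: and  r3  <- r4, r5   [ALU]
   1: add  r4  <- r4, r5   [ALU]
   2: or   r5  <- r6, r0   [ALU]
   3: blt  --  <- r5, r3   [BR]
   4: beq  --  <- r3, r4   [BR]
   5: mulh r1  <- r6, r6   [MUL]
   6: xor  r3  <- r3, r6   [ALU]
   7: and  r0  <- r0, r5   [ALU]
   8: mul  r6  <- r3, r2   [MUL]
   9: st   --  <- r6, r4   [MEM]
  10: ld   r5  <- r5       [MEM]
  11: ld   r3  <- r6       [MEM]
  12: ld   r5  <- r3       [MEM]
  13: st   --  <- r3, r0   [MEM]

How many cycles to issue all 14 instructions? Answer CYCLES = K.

[0] i0/i1  and+add  -- pair
[1] i2  or  -- RAW r5
[2] i3  blt  -- no-port BR/BR
[3] i4/i5  beq+mulh  -- pair
[4] i6/i7  xor+and  -- pair
[5] i8  mul  -- RAW r6
[6] i9  st  -- no-port MEM/MEM
[7] i10  ld  -- no-port MEM/MEM
[8] i11  ld  -- no-port MEM/MEM
[9] i12  ld  -- no-port MEM/MEM
[10] i13  st  -- tail

CYCLES = 11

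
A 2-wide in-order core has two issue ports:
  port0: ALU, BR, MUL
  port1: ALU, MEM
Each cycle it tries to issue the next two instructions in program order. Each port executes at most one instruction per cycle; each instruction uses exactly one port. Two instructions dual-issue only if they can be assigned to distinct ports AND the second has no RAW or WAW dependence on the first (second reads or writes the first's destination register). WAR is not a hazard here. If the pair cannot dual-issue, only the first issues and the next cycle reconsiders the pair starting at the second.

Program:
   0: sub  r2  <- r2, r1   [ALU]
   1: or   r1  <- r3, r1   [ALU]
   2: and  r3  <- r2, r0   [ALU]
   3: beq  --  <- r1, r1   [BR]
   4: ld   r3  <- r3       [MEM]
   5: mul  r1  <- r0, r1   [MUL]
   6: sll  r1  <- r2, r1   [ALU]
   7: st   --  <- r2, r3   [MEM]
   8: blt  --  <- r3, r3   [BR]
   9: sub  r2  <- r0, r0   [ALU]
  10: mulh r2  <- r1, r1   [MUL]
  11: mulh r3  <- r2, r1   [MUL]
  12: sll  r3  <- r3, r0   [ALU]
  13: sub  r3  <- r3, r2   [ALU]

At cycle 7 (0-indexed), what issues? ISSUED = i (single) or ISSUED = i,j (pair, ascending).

t=0 i0&i1:sub.ALU;or.ALU ; 2-wide
t=1 i2&i3:and.ALU;beq.BR ; 2-wide
t=2 i4&i5:ld.MEM;mul.MUL ; 2-wide
t=3 i6&i7:sll.ALU;st.MEM ; 2-wide
t=4 i8&i9:blt.BR;sub.ALU ; 2-wide
t=5 i10:mulh.MUL ; no-port MUL/MUL
t=6 i11:mulh.MUL ; RAW+WAW r3
t=7 i12:sll.ALU ; RAW+WAW r3
t=8 i13:sub.ALU ; tail

ISSUED = 12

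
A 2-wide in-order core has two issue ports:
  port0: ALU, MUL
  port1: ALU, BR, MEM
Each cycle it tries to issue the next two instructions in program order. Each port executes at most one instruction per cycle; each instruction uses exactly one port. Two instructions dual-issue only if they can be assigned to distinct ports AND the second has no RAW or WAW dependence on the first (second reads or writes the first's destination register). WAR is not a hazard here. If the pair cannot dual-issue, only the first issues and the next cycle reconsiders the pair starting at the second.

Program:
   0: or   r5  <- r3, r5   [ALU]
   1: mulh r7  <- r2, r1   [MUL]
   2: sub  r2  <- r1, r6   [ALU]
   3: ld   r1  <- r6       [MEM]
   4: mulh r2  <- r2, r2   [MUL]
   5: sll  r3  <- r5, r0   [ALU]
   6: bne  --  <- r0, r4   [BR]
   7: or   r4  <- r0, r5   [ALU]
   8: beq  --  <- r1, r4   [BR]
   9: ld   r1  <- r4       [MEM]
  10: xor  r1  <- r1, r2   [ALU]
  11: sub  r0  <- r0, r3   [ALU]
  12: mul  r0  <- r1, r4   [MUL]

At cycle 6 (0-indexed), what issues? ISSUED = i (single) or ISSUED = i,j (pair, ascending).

  cy0 -> i0+i1 (or+mulh) pair
  cy1 -> i2+i3 (sub+ld) pair
  cy2 -> i4+i5 (mulh+sll) pair
  cy3 -> i6+i7 (bne+or) pair
  cy4 -> i8 (beq) no-port BR/MEM
  cy5 -> i9 (ld) RAW+WAW r1
  cy6 -> i10+i11 (xor+sub) pair
  cy7 -> i12 (mul) tail

ISSUED = 10,11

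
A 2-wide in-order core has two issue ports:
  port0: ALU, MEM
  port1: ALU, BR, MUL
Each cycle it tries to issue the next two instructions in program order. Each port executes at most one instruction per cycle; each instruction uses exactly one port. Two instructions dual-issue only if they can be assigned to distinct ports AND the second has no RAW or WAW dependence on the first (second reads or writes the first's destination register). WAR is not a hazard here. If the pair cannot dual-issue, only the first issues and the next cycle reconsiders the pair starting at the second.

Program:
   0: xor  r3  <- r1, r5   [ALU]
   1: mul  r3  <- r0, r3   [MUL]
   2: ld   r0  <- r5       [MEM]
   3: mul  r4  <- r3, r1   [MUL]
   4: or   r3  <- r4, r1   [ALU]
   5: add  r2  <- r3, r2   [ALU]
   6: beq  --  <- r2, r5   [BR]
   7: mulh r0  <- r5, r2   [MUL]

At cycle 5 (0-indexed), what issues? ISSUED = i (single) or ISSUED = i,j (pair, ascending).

t=0 i0:xor ; RAW+WAW r3
t=1 i1+i2:mul/ld ; pair
t=2 i3:mul ; RAW r4
t=3 i4:or ; RAW r3
t=4 i5:add ; RAW r2
t=5 i6:beq ; no-port BR/MUL
t=6 i7:mulh ; tail

ISSUED = 6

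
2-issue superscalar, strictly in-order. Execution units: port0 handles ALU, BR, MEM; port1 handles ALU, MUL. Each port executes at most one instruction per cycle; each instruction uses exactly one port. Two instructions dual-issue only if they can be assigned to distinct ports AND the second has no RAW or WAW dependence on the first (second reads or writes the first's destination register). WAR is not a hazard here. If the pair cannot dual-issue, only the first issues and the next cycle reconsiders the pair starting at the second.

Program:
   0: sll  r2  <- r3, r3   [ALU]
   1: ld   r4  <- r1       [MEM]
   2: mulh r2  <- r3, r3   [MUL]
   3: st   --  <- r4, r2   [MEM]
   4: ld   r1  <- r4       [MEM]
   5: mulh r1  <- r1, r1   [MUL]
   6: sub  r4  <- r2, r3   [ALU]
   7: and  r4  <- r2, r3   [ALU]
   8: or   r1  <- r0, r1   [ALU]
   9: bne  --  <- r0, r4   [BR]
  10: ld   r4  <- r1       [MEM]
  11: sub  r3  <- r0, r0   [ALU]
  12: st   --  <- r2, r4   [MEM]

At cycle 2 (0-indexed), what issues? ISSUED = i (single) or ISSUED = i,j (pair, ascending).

ISSUED = 3

c0: i0+i1 sll+ld  dual
c1: i2 mulh  RAW r2
c2: i3 st  no-port MEM/MEM
c3: i4 ld  RAW+WAW r1
c4: i5+i6 mulh+sub  dual
c5: i7+i8 and+or  dual
c6: i9 bne  no-port BR/MEM
c7: i10+i11 ld+sub  dual
c8: i12 st  tail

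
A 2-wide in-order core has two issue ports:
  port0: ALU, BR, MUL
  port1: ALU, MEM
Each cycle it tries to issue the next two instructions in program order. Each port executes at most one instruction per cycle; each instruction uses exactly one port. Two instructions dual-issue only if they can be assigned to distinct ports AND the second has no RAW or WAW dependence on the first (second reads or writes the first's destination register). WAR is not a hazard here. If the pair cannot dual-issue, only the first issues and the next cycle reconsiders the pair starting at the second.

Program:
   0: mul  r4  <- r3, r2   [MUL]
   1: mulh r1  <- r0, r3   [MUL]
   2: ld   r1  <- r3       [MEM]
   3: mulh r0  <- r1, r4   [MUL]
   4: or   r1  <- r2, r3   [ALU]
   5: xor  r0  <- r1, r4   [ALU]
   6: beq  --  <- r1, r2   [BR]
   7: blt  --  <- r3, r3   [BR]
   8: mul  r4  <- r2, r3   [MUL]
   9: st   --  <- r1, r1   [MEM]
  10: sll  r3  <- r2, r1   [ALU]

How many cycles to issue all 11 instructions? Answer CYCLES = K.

[0] i0  mul.MUL  -- no-port MUL/MUL
[1] i1  mulh.MUL  -- WAW r1
[2] i2  ld.MEM  -- RAW r1
[3] i3&i4  mulh.MUL;or.ALU  -- 2-wide
[4] i5&i6  xor.ALU;beq.BR  -- 2-wide
[5] i7  blt.BR  -- no-port BR/MUL
[6] i8&i9  mul.MUL;st.MEM  -- 2-wide
[7] i10  sll.ALU  -- tail

CYCLES = 8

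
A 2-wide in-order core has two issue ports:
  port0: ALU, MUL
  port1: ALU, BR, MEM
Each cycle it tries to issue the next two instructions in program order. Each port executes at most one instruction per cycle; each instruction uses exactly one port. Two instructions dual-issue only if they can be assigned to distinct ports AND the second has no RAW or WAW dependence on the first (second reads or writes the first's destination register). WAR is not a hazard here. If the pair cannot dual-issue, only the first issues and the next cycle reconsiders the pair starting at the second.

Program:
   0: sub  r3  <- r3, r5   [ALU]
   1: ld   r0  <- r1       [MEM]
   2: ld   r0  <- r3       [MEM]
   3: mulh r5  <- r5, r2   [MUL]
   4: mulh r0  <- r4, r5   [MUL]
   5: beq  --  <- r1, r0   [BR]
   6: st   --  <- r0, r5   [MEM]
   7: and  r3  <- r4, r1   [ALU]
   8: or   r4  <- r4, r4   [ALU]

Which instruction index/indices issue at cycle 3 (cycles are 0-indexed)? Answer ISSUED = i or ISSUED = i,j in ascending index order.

ISSUED = 5

0. sub;ld @i0,i1  | 2-wide
1. ld;mulh @i2,i3  | 2-wide
2. mulh @i4  | RAW r0
3. beq @i5  | no-port BR/MEM
4. st;and @i6,i7  | 2-wide
5. or @i8  | tail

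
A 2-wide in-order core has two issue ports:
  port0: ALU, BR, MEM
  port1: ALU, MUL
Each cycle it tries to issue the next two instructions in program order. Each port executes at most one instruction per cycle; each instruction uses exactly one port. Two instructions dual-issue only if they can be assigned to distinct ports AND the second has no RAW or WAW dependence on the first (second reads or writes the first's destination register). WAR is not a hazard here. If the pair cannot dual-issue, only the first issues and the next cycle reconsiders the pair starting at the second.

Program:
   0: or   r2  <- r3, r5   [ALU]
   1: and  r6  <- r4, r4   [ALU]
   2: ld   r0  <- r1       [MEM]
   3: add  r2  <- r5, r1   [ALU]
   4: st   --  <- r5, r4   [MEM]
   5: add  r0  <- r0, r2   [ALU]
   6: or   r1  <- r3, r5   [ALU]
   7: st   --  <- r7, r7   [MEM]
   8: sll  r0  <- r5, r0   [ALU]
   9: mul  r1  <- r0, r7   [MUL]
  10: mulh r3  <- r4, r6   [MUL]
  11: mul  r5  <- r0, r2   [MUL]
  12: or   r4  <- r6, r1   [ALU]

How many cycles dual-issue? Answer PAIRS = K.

PAIRS = 5

#0 head=0: or.ALU and.ALU i0&i1 2-wide
#1 head=2: ld.MEM add.ALU i2&i3 2-wide
#2 head=4: st.MEM add.ALU i4&i5 2-wide
#3 head=6: or.ALU st.MEM i6&i7 2-wide
#4 head=8: sll.ALU i8 RAW r0
#5 head=9: mul.MUL i9 no-port MUL/MUL
#6 head=10: mulh.MUL i10 no-port MUL/MUL
#7 head=11: mul.MUL or.ALU i11&i12 2-wide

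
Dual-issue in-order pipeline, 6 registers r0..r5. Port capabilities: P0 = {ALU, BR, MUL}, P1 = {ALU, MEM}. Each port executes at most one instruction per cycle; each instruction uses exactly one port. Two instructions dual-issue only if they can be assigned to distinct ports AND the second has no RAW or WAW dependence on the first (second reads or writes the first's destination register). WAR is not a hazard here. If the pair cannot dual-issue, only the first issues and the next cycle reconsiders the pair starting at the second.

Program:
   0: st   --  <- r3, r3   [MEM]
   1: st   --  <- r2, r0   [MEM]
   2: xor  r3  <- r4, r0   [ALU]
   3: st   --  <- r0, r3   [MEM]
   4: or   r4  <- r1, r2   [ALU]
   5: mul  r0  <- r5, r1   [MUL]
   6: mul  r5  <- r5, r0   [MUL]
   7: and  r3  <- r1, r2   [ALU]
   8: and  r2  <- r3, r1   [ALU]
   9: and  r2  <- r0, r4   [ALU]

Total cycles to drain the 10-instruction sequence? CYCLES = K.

  cy0 -> i0 (st) no-port MEM/MEM
  cy1 -> i1/i2 (st+xor) pair
  cy2 -> i3/i4 (st+or) pair
  cy3 -> i5 (mul) no-port MUL/MUL
  cy4 -> i6/i7 (mul+and) pair
  cy5 -> i8 (and) WAW r2
  cy6 -> i9 (and) tail

CYCLES = 7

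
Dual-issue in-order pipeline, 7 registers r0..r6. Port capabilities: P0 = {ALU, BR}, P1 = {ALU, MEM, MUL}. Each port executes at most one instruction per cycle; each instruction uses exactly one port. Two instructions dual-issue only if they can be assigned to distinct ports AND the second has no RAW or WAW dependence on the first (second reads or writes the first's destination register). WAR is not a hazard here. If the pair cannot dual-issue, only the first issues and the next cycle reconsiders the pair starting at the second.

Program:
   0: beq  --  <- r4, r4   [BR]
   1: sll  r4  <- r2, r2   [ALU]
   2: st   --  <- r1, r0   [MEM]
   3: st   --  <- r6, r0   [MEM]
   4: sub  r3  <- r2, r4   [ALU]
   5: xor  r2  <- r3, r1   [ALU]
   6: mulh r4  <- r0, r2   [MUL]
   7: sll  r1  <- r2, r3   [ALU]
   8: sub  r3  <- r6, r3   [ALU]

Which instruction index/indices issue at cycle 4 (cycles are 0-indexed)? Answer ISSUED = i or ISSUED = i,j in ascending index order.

ISSUED = 6,7

#0 head=0: beq/sll i0+i1 dual
#1 head=2: st i2 no-port MEM/MEM
#2 head=3: st/sub i3+i4 dual
#3 head=5: xor i5 RAW r2
#4 head=6: mulh/sll i6+i7 dual
#5 head=8: sub i8 tail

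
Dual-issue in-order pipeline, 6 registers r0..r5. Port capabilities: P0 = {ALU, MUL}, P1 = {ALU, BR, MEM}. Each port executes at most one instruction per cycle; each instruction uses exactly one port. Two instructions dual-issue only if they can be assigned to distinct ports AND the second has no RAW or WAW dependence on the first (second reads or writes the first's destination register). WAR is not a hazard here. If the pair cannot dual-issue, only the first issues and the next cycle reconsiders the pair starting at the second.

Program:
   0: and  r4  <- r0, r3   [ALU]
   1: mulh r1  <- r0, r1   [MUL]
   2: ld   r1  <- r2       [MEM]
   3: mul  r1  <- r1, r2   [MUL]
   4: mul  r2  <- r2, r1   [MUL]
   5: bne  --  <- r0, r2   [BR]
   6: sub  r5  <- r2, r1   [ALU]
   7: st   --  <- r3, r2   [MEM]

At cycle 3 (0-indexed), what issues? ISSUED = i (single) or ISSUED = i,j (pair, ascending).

[0] i0/i1  and.ALU+mulh.MUL  -- dual
[1] i2  ld.MEM  -- RAW+WAW r1
[2] i3  mul.MUL  -- no-port MUL/MUL
[3] i4  mul.MUL  -- RAW r2
[4] i5/i6  bne.BR+sub.ALU  -- dual
[5] i7  st.MEM  -- tail

ISSUED = 4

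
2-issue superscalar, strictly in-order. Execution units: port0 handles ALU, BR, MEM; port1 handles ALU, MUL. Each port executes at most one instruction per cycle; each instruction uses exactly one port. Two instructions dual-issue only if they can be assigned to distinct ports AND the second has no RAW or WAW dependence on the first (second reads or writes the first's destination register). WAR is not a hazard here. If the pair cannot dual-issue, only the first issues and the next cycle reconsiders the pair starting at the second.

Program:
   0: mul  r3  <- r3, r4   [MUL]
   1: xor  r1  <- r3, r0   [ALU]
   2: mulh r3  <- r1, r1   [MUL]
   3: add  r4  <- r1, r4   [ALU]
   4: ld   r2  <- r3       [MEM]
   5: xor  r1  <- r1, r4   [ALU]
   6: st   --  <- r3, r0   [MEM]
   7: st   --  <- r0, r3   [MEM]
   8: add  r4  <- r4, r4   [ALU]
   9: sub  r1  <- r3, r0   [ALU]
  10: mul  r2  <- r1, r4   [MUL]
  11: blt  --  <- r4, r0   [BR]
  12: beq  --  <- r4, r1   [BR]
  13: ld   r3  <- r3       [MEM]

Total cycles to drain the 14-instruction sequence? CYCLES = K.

CYCLES = 10

  cy0 -> i0 (mul) RAW r3
  cy1 -> i1 (xor) RAW r1
  cy2 -> i2+i3 (mulh/add) 2-wide
  cy3 -> i4+i5 (ld/xor) 2-wide
  cy4 -> i6 (st) no-port MEM/MEM
  cy5 -> i7+i8 (st/add) 2-wide
  cy6 -> i9 (sub) RAW r1
  cy7 -> i10+i11 (mul/blt) 2-wide
  cy8 -> i12 (beq) no-port BR/MEM
  cy9 -> i13 (ld) tail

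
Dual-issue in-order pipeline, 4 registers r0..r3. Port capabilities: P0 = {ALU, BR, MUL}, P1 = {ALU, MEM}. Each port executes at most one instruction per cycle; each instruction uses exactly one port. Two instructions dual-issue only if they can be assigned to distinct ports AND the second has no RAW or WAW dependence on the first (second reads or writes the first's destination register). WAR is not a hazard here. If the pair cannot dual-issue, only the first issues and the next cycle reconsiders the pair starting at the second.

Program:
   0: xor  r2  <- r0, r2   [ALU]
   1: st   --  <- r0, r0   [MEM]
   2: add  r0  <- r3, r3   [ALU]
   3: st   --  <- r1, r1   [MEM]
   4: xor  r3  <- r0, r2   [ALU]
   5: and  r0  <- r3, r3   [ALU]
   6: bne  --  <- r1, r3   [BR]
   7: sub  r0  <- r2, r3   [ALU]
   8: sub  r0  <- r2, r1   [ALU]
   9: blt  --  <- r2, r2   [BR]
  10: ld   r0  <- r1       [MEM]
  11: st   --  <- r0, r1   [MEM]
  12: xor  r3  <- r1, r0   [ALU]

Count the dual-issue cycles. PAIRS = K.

PAIRS = 5

0. xor/st @i0&i1  | 2-wide
1. add/st @i2&i3  | 2-wide
2. xor @i4  | RAW r3
3. and/bne @i5&i6  | 2-wide
4. sub @i7  | WAW r0
5. sub/blt @i8&i9  | 2-wide
6. ld @i10  | no-port MEM/MEM
7. st/xor @i11&i12  | 2-wide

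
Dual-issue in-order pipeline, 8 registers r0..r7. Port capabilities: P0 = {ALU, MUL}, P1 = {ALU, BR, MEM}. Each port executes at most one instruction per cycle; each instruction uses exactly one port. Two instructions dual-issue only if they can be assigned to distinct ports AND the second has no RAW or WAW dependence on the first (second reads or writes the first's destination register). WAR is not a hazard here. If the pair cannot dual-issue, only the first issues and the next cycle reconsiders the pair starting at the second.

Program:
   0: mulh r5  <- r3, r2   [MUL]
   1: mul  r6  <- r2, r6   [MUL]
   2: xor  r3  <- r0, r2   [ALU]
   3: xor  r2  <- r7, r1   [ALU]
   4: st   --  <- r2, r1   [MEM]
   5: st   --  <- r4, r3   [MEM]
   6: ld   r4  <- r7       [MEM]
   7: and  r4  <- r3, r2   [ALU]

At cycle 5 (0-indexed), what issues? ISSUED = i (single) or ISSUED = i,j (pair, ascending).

ISSUED = 6

0. mulh.MUL @i0  | no-port MUL/MUL
1. mul.MUL xor.ALU @i1,i2  | dual
2. xor.ALU @i3  | RAW r2
3. st.MEM @i4  | no-port MEM/MEM
4. st.MEM @i5  | no-port MEM/MEM
5. ld.MEM @i6  | WAW r4
6. and.ALU @i7  | tail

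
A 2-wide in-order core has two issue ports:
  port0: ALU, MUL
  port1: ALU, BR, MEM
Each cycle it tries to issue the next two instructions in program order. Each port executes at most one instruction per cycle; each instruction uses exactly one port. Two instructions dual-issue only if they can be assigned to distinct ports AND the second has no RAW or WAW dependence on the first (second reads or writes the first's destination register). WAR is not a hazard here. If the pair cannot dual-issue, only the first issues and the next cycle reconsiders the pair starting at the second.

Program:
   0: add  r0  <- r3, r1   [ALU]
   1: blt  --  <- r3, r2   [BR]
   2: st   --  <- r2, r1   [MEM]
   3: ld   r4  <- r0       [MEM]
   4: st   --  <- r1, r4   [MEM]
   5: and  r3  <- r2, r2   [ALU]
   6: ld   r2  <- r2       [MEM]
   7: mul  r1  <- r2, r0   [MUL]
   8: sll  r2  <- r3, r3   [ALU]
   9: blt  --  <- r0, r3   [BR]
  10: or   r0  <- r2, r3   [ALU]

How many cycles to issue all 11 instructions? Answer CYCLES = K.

CYCLES = 7

c0: i0,i1 add.ALU/blt.BR  pair
c1: i2 st.MEM  no-port MEM/MEM
c2: i3 ld.MEM  no-port MEM/MEM
c3: i4,i5 st.MEM/and.ALU  pair
c4: i6 ld.MEM  RAW r2
c5: i7,i8 mul.MUL/sll.ALU  pair
c6: i9,i10 blt.BR/or.ALU  pair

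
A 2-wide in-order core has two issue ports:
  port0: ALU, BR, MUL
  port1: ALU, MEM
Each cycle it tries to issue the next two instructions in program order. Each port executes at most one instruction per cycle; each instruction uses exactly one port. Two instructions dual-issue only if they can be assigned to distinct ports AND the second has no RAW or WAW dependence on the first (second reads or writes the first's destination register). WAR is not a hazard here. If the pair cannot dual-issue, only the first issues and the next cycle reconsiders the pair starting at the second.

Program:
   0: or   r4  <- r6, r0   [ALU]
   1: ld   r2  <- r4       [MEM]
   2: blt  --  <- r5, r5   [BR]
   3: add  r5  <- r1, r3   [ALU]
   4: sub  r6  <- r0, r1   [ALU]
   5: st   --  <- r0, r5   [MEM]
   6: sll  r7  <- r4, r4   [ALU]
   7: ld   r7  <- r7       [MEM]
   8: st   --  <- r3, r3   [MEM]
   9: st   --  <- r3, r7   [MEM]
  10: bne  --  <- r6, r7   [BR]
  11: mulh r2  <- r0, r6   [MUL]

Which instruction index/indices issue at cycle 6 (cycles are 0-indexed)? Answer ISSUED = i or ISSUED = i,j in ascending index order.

0. or @i0  | RAW r4
1. ld blt @i1,i2  | pair
2. add sub @i3,i4  | pair
3. st sll @i5,i6  | pair
4. ld @i7  | no-port MEM/MEM
5. st @i8  | no-port MEM/MEM
6. st bne @i9,i10  | pair
7. mulh @i11  | tail

ISSUED = 9,10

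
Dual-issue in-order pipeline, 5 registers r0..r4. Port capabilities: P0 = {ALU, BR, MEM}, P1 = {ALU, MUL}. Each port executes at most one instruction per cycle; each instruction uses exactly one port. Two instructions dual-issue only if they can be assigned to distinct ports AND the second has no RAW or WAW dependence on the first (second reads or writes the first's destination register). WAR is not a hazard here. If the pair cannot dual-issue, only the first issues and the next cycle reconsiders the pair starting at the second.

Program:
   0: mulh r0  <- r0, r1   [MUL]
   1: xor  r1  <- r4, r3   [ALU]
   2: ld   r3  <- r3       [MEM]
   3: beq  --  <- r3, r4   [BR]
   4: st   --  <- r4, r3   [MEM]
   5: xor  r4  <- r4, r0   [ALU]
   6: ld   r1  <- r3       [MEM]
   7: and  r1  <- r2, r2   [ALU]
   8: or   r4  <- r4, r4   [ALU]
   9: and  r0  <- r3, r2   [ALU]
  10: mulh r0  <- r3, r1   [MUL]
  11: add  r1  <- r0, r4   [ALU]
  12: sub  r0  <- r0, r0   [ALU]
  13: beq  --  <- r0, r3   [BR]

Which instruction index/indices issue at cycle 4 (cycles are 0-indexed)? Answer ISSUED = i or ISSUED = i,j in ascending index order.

[0] i0&i1  mulh.MUL/xor.ALU  -- pair
[1] i2  ld.MEM  -- no-port MEM/BR
[2] i3  beq.BR  -- no-port BR/MEM
[3] i4&i5  st.MEM/xor.ALU  -- pair
[4] i6  ld.MEM  -- WAW r1
[5] i7&i8  and.ALU/or.ALU  -- pair
[6] i9  and.ALU  -- WAW r0
[7] i10  mulh.MUL  -- RAW r0
[8] i11&i12  add.ALU/sub.ALU  -- pair
[9] i13  beq.BR  -- tail

ISSUED = 6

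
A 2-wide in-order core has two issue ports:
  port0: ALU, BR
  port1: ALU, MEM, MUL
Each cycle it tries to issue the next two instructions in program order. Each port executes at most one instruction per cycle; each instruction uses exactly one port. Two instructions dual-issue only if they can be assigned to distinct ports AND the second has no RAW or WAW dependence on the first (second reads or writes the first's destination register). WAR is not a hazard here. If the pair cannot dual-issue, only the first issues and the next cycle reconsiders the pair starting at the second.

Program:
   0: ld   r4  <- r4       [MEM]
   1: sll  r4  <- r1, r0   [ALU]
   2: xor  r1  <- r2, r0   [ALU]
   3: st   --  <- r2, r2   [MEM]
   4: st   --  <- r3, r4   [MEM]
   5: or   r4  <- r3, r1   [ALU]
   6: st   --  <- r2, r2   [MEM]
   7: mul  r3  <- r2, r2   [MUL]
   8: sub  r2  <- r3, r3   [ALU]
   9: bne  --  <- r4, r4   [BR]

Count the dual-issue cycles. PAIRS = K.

t=0 i0:ld ; WAW r4
t=1 i1,i2:sll+xor ; dual
t=2 i3:st ; no-port MEM/MEM
t=3 i4,i5:st+or ; dual
t=4 i6:st ; no-port MEM/MUL
t=5 i7:mul ; RAW r3
t=6 i8,i9:sub+bne ; dual

PAIRS = 3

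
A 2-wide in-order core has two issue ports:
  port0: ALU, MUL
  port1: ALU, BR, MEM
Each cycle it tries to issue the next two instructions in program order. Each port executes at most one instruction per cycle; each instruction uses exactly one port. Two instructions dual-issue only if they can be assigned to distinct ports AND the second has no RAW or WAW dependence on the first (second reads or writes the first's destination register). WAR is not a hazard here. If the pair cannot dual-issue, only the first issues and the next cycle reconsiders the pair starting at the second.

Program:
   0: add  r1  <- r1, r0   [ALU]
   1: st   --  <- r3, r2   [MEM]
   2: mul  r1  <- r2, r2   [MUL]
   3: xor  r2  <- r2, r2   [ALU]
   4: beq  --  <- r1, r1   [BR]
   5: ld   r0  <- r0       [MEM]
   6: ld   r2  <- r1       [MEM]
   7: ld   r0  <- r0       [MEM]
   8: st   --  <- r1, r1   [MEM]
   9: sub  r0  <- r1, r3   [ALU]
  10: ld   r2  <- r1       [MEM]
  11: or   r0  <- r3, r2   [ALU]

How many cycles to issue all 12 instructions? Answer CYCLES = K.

0. add.ALU st.MEM @i0/i1  | dual
1. mul.MUL xor.ALU @i2/i3  | dual
2. beq.BR @i4  | no-port BR/MEM
3. ld.MEM @i5  | no-port MEM/MEM
4. ld.MEM @i6  | no-port MEM/MEM
5. ld.MEM @i7  | no-port MEM/MEM
6. st.MEM sub.ALU @i8/i9  | dual
7. ld.MEM @i10  | RAW r2
8. or.ALU @i11  | tail

CYCLES = 9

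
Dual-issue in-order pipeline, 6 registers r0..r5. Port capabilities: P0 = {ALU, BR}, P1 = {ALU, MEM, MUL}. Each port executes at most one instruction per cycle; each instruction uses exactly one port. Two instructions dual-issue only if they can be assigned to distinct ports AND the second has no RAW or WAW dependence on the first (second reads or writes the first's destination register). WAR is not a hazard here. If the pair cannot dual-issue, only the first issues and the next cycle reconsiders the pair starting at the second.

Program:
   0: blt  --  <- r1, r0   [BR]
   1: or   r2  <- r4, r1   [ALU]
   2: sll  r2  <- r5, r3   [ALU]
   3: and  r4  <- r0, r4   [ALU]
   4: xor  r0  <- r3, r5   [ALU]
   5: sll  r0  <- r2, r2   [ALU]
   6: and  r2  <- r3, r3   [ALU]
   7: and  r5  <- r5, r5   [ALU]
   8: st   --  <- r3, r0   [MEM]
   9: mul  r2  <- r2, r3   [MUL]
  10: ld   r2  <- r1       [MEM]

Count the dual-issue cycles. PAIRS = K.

PAIRS = 4

0. blt+or @i0/i1  | pair
1. sll+and @i2/i3  | pair
2. xor @i4  | WAW r0
3. sll+and @i5/i6  | pair
4. and+st @i7/i8  | pair
5. mul @i9  | no-port MUL/MEM
6. ld @i10  | tail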